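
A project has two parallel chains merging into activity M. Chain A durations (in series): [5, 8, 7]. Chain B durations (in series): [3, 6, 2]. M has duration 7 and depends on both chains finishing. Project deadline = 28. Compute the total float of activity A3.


Forward pass: ES(A3) = sum of predecessors on chain A = 13
EF = ES + duration = 13 + 7 = 20
Backward pass: LF(M) = deadline = 28; LS(M) = 28 - 7 = 21
LF(A3) = LS(M) - sum(successors on chain A) = 21 - 0 = 21
LS = LF - duration = 21 - 7 = 14
Total float = LS - ES = 14 - 13 = 1

1


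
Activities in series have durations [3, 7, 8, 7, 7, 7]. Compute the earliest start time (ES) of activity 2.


Activity 2 starts after activities 1 through 1 complete.
Predecessor durations: [3]
ES = 3 = 3

3


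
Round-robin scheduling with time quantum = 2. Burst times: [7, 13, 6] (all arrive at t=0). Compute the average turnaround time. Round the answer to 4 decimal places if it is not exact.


Time quantum = 2
Execution trace:
  J1 runs 2 units, time = 2
  J2 runs 2 units, time = 4
  J3 runs 2 units, time = 6
  J1 runs 2 units, time = 8
  J2 runs 2 units, time = 10
  J3 runs 2 units, time = 12
  J1 runs 2 units, time = 14
  J2 runs 2 units, time = 16
  J3 runs 2 units, time = 18
  J1 runs 1 units, time = 19
  J2 runs 2 units, time = 21
  J2 runs 2 units, time = 23
  J2 runs 2 units, time = 25
  J2 runs 1 units, time = 26
Finish times: [19, 26, 18]
Average turnaround = 63/3 = 21.0

21.0


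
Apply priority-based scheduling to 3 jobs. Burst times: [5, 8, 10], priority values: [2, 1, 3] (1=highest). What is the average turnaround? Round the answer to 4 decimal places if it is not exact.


Sort by priority (ascending = highest first):
Order: [(1, 8), (2, 5), (3, 10)]
Completion times:
  Priority 1, burst=8, C=8
  Priority 2, burst=5, C=13
  Priority 3, burst=10, C=23
Average turnaround = 44/3 = 14.6667

14.6667


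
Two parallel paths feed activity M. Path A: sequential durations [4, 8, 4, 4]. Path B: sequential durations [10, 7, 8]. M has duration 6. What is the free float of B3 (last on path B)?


ES(B3) = sum of predecessors on chain B = 17
EF(B3) = ES + duration = 17 + 8 = 25
Successor of B3 is M. ES(M) = max(sum(A), sum(B)) = max(20, 25) = 25
Free float = ES(successor) - EF(current) = 25 - 25 = 0

0


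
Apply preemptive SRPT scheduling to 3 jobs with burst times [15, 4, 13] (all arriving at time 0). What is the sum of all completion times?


Since all jobs arrive at t=0, SRPT equals SPT ordering.
SPT order: [4, 13, 15]
Completion times:
  Job 1: p=4, C=4
  Job 2: p=13, C=17
  Job 3: p=15, C=32
Total completion time = 4 + 17 + 32 = 53

53


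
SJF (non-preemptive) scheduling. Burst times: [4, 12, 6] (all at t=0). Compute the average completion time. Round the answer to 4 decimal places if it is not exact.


SJF order (ascending): [4, 6, 12]
Completion times:
  Job 1: burst=4, C=4
  Job 2: burst=6, C=10
  Job 3: burst=12, C=22
Average completion = 36/3 = 12.0

12.0


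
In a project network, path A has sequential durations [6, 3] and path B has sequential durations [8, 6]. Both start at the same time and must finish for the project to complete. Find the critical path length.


Path A total = 6 + 3 = 9
Path B total = 8 + 6 = 14
Critical path = longest path = max(9, 14) = 14

14


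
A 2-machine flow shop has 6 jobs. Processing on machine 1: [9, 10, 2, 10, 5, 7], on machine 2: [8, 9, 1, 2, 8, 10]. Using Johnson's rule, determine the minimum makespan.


Apply Johnson's rule:
  Group 1 (a <= b): [(5, 5, 8), (6, 7, 10)]
  Group 2 (a > b): [(2, 10, 9), (1, 9, 8), (4, 10, 2), (3, 2, 1)]
Optimal job order: [5, 6, 2, 1, 4, 3]
Schedule:
  Job 5: M1 done at 5, M2 done at 13
  Job 6: M1 done at 12, M2 done at 23
  Job 2: M1 done at 22, M2 done at 32
  Job 1: M1 done at 31, M2 done at 40
  Job 4: M1 done at 41, M2 done at 43
  Job 3: M1 done at 43, M2 done at 44
Makespan = 44

44


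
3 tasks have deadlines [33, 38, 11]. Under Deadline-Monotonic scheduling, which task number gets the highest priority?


Sort tasks by relative deadline (ascending):
  Task 3: deadline = 11
  Task 1: deadline = 33
  Task 2: deadline = 38
Priority order (highest first): [3, 1, 2]
Highest priority task = 3

3


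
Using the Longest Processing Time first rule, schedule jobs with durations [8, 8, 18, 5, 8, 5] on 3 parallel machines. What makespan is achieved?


Sort jobs in decreasing order (LPT): [18, 8, 8, 8, 5, 5]
Assign each job to the least loaded machine:
  Machine 1: jobs [18], load = 18
  Machine 2: jobs [8, 8], load = 16
  Machine 3: jobs [8, 5, 5], load = 18
Makespan = max load = 18

18


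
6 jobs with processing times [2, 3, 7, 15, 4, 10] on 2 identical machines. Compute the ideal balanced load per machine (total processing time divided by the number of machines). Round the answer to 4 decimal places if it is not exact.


Total processing time = 2 + 3 + 7 + 15 + 4 + 10 = 41
Number of machines = 2
Ideal balanced load = 41 / 2 = 20.5

20.5


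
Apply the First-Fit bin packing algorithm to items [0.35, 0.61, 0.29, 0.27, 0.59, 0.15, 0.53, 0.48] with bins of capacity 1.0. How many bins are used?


Place items sequentially using First-Fit:
  Item 0.35 -> new Bin 1
  Item 0.61 -> Bin 1 (now 0.96)
  Item 0.29 -> new Bin 2
  Item 0.27 -> Bin 2 (now 0.56)
  Item 0.59 -> new Bin 3
  Item 0.15 -> Bin 2 (now 0.71)
  Item 0.53 -> new Bin 4
  Item 0.48 -> new Bin 5
Total bins used = 5

5


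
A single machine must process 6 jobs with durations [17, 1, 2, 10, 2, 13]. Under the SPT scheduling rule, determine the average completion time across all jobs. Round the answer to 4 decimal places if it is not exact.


Sort jobs by processing time (SPT order): [1, 2, 2, 10, 13, 17]
Compute completion times sequentially:
  Job 1: processing = 1, completes at 1
  Job 2: processing = 2, completes at 3
  Job 3: processing = 2, completes at 5
  Job 4: processing = 10, completes at 15
  Job 5: processing = 13, completes at 28
  Job 6: processing = 17, completes at 45
Sum of completion times = 97
Average completion time = 97/6 = 16.1667

16.1667


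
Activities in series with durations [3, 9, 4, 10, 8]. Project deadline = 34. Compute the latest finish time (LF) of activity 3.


LF(activity 3) = deadline - sum of successor durations
Successors: activities 4 through 5 with durations [10, 8]
Sum of successor durations = 18
LF = 34 - 18 = 16

16


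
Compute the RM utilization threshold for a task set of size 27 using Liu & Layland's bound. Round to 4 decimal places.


Compute 2^(1/27) = 1.0260044847
Subtract 1: 1.0260044847 - 1 = 0.0260044847
Multiply by n: 27 * 0.0260044847 = 0.7021210869
Round to 4 dp: 0.7021

0.7021


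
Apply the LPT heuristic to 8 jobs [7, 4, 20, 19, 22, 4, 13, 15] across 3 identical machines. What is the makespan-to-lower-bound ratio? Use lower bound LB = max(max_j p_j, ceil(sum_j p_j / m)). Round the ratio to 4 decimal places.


LPT order: [22, 20, 19, 15, 13, 7, 4, 4]
Machine loads after assignment: [37, 33, 34]
LPT makespan = 37
Lower bound = max(max_job, ceil(total/3)) = max(22, 35) = 35
Ratio = 37 / 35 = 1.0571

1.0571


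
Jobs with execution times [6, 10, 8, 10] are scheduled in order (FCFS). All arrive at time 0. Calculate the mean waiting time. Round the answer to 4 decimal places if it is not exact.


FCFS order (as given): [6, 10, 8, 10]
Waiting times:
  Job 1: wait = 0
  Job 2: wait = 6
  Job 3: wait = 16
  Job 4: wait = 24
Sum of waiting times = 46
Average waiting time = 46/4 = 11.5

11.5


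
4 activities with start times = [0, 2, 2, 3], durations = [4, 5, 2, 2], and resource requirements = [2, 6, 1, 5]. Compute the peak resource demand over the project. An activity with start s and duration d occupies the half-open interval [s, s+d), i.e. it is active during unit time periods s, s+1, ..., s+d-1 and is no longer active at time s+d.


Each activity i is active on [start_i, start_i + duration_i).
Compute total resource usage per time slot:
  t=0: active resources = [2], total = 2
  t=1: active resources = [2], total = 2
  t=2: active resources = [2, 6, 1], total = 9
  t=3: active resources = [2, 6, 1, 5], total = 14
  t=4: active resources = [6, 5], total = 11
  t=5: active resources = [6], total = 6
  t=6: active resources = [6], total = 6
Peak resource demand = 14

14


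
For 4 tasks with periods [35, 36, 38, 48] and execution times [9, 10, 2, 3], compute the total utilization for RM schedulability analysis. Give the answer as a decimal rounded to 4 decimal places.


Compute individual utilizations (exact fractions):
  Task 1: C/T = 9/35 (approx. 0.2571)
  Task 2: C/T = 10/36 = 5/18 (approx. 0.2778)
  Task 3: C/T = 2/38 = 1/19 (approx. 0.0526)
  Task 4: C/T = 3/48 = 1/16 (approx. 0.0625)
Total utilization U = 9/35 + 5/18 + 1/19 + 1/16 = 62249/95760
Rounded to 4 decimal places: U = 0.6501
RM (Liu & Layland) bound for 4 tasks = 0.756828; compare with U = 62249/95760 (approx. 0.650052)
U <= bound, so schedulable by RM sufficient condition.

0.6501


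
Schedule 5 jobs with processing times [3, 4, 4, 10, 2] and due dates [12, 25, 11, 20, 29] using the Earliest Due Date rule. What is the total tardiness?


Sort by due date (EDD order): [(4, 11), (3, 12), (10, 20), (4, 25), (2, 29)]
Compute completion times and tardiness:
  Job 1: p=4, d=11, C=4, tardiness=max(0,4-11)=0
  Job 2: p=3, d=12, C=7, tardiness=max(0,7-12)=0
  Job 3: p=10, d=20, C=17, tardiness=max(0,17-20)=0
  Job 4: p=4, d=25, C=21, tardiness=max(0,21-25)=0
  Job 5: p=2, d=29, C=23, tardiness=max(0,23-29)=0
Total tardiness = 0

0


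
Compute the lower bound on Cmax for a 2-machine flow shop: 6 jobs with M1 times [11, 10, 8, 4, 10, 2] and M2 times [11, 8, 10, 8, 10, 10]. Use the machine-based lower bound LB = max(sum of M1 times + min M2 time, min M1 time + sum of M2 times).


LB1 = sum(M1 times) + min(M2 times) = 45 + 8 = 53
LB2 = min(M1 times) + sum(M2 times) = 2 + 57 = 59
Lower bound = max(LB1, LB2) = max(53, 59) = 59

59


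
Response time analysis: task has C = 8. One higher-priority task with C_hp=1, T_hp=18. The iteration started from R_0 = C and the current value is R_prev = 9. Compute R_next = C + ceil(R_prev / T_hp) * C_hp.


R_next = C + ceil(R_prev / T_hp) * C_hp
ceil(9 / 18) = ceil(0.5) = 1
Interference = 1 * 1 = 1
R_next = 8 + 1 = 9
R_next = R_prev, so the iteration has converged (response time = 9).

9


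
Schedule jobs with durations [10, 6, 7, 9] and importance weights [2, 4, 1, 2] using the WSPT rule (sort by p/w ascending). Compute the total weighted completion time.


Compute p/w ratios and sort ascending (WSPT): [(6, 4), (9, 2), (10, 2), (7, 1)]
Compute weighted completion times:
  Job (p=6,w=4): C=6, w*C=4*6=24
  Job (p=9,w=2): C=15, w*C=2*15=30
  Job (p=10,w=2): C=25, w*C=2*25=50
  Job (p=7,w=1): C=32, w*C=1*32=32
Total weighted completion time = 136

136


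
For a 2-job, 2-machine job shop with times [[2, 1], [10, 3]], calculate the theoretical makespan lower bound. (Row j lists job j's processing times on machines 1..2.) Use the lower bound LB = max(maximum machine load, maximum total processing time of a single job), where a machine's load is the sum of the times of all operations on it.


Machine loads:
  Machine 1: 2 + 10 = 12
  Machine 2: 1 + 3 = 4
Max machine load = 12
Job totals:
  Job 1: 3
  Job 2: 13
Max job total = 13
Lower bound = max(12, 13) = 13

13


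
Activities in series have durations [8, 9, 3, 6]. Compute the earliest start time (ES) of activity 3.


Activity 3 starts after activities 1 through 2 complete.
Predecessor durations: [8, 9]
ES = 8 + 9 = 17

17


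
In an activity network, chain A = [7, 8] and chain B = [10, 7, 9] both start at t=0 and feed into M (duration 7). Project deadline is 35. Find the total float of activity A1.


Forward pass: ES(A1) = sum of predecessors on chain A = 0
EF = ES + duration = 0 + 7 = 7
Backward pass: LF(M) = deadline = 35; LS(M) = 35 - 7 = 28
LF(A1) = LS(M) - sum(successors on chain A) = 28 - 8 = 20
LS = LF - duration = 20 - 7 = 13
Total float = LS - ES = 13 - 0 = 13

13


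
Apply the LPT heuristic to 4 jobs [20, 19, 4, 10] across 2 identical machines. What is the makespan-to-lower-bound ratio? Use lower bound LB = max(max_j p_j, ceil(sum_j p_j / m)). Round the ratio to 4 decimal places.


LPT order: [20, 19, 10, 4]
Machine loads after assignment: [24, 29]
LPT makespan = 29
Lower bound = max(max_job, ceil(total/2)) = max(20, 27) = 27
Ratio = 29 / 27 = 1.0741

1.0741


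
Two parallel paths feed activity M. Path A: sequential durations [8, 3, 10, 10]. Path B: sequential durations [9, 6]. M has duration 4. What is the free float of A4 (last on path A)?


ES(A4) = sum of predecessors on chain A = 21
EF(A4) = ES + duration = 21 + 10 = 31
Successor of A4 is M. ES(M) = max(sum(A), sum(B)) = max(31, 15) = 31
Free float = ES(successor) - EF(current) = 31 - 31 = 0

0


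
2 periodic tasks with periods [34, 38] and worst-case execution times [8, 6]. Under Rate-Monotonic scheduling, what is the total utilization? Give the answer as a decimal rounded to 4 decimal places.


Compute individual utilizations (exact fractions):
  Task 1: C/T = 8/34 = 4/17 (approx. 0.2353)
  Task 2: C/T = 6/38 = 3/19 (approx. 0.1579)
Total utilization U = 4/17 + 3/19 = 127/323
Rounded to 4 decimal places: U = 0.3932
RM (Liu & Layland) bound for 2 tasks = 0.828427; compare with U = 127/323 (approx. 0.393189)
U <= bound, so schedulable by RM sufficient condition.

0.3932


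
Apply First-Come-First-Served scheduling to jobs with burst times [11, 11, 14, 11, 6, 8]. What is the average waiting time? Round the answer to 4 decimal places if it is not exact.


FCFS order (as given): [11, 11, 14, 11, 6, 8]
Waiting times:
  Job 1: wait = 0
  Job 2: wait = 11
  Job 3: wait = 22
  Job 4: wait = 36
  Job 5: wait = 47
  Job 6: wait = 53
Sum of waiting times = 169
Average waiting time = 169/6 = 28.1667

28.1667


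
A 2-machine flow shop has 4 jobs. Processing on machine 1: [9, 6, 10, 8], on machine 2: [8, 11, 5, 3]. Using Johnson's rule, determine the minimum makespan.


Apply Johnson's rule:
  Group 1 (a <= b): [(2, 6, 11)]
  Group 2 (a > b): [(1, 9, 8), (3, 10, 5), (4, 8, 3)]
Optimal job order: [2, 1, 3, 4]
Schedule:
  Job 2: M1 done at 6, M2 done at 17
  Job 1: M1 done at 15, M2 done at 25
  Job 3: M1 done at 25, M2 done at 30
  Job 4: M1 done at 33, M2 done at 36
Makespan = 36

36


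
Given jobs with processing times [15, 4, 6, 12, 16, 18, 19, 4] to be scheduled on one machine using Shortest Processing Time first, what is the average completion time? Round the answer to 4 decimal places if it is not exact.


Sort jobs by processing time (SPT order): [4, 4, 6, 12, 15, 16, 18, 19]
Compute completion times sequentially:
  Job 1: processing = 4, completes at 4
  Job 2: processing = 4, completes at 8
  Job 3: processing = 6, completes at 14
  Job 4: processing = 12, completes at 26
  Job 5: processing = 15, completes at 41
  Job 6: processing = 16, completes at 57
  Job 7: processing = 18, completes at 75
  Job 8: processing = 19, completes at 94
Sum of completion times = 319
Average completion time = 319/8 = 39.875

39.875


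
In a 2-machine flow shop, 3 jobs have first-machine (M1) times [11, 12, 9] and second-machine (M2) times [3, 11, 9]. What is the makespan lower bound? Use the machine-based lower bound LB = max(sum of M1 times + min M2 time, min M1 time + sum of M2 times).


LB1 = sum(M1 times) + min(M2 times) = 32 + 3 = 35
LB2 = min(M1 times) + sum(M2 times) = 9 + 23 = 32
Lower bound = max(LB1, LB2) = max(35, 32) = 35

35


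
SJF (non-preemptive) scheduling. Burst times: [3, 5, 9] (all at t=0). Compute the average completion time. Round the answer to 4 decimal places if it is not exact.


SJF order (ascending): [3, 5, 9]
Completion times:
  Job 1: burst=3, C=3
  Job 2: burst=5, C=8
  Job 3: burst=9, C=17
Average completion = 28/3 = 9.3333

9.3333


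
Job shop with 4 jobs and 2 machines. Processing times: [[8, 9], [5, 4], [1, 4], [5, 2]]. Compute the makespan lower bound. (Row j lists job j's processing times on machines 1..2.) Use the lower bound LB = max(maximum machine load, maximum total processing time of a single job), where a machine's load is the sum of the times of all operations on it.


Machine loads:
  Machine 1: 8 + 5 + 1 + 5 = 19
  Machine 2: 9 + 4 + 4 + 2 = 19
Max machine load = 19
Job totals:
  Job 1: 17
  Job 2: 9
  Job 3: 5
  Job 4: 7
Max job total = 17
Lower bound = max(19, 17) = 19

19


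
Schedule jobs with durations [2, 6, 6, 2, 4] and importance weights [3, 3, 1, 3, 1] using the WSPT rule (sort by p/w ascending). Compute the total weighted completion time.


Compute p/w ratios and sort ascending (WSPT): [(2, 3), (2, 3), (6, 3), (4, 1), (6, 1)]
Compute weighted completion times:
  Job (p=2,w=3): C=2, w*C=3*2=6
  Job (p=2,w=3): C=4, w*C=3*4=12
  Job (p=6,w=3): C=10, w*C=3*10=30
  Job (p=4,w=1): C=14, w*C=1*14=14
  Job (p=6,w=1): C=20, w*C=1*20=20
Total weighted completion time = 82

82


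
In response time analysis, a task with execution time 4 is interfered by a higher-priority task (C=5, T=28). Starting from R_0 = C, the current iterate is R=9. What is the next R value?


R_next = C + ceil(R_prev / T_hp) * C_hp
ceil(9 / 28) = ceil(0.3214) = 1
Interference = 1 * 5 = 5
R_next = 4 + 5 = 9
R_next = R_prev, so the iteration has converged (response time = 9).

9


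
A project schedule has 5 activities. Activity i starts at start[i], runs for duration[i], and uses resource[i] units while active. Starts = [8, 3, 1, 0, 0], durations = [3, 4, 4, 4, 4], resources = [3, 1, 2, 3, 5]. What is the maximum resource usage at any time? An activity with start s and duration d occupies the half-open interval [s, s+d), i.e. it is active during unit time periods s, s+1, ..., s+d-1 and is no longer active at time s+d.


Each activity i is active on [start_i, start_i + duration_i).
Compute total resource usage per time slot:
  t=0: active resources = [3, 5], total = 8
  t=1: active resources = [2, 3, 5], total = 10
  t=2: active resources = [2, 3, 5], total = 10
  t=3: active resources = [1, 2, 3, 5], total = 11
  t=4: active resources = [1, 2], total = 3
  t=5: active resources = [1], total = 1
  t=6: active resources = [1], total = 1
  t=7: active resources = [], total = 0
  t=8: active resources = [3], total = 3
  t=9: active resources = [3], total = 3
  t=10: active resources = [3], total = 3
Peak resource demand = 11

11


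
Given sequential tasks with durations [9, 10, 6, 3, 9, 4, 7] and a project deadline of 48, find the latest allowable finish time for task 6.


LF(activity 6) = deadline - sum of successor durations
Successors: activities 7 through 7 with durations [7]
Sum of successor durations = 7
LF = 48 - 7 = 41

41


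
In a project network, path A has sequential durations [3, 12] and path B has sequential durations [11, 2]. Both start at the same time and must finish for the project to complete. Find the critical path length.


Path A total = 3 + 12 = 15
Path B total = 11 + 2 = 13
Critical path = longest path = max(15, 13) = 15

15


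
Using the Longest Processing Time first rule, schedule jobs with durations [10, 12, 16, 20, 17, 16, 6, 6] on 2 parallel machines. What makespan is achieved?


Sort jobs in decreasing order (LPT): [20, 17, 16, 16, 12, 10, 6, 6]
Assign each job to the least loaded machine:
  Machine 1: jobs [20, 16, 10, 6], load = 52
  Machine 2: jobs [17, 16, 12, 6], load = 51
Makespan = max load = 52

52


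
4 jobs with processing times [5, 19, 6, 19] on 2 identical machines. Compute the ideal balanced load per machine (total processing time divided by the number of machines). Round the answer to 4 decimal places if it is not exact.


Total processing time = 5 + 19 + 6 + 19 = 49
Number of machines = 2
Ideal balanced load = 49 / 2 = 24.5

24.5


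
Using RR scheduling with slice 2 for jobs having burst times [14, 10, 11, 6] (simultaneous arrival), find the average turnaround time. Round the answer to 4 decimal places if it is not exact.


Time quantum = 2
Execution trace:
  J1 runs 2 units, time = 2
  J2 runs 2 units, time = 4
  J3 runs 2 units, time = 6
  J4 runs 2 units, time = 8
  J1 runs 2 units, time = 10
  J2 runs 2 units, time = 12
  J3 runs 2 units, time = 14
  J4 runs 2 units, time = 16
  J1 runs 2 units, time = 18
  J2 runs 2 units, time = 20
  J3 runs 2 units, time = 22
  J4 runs 2 units, time = 24
  J1 runs 2 units, time = 26
  J2 runs 2 units, time = 28
  J3 runs 2 units, time = 30
  J1 runs 2 units, time = 32
  J2 runs 2 units, time = 34
  J3 runs 2 units, time = 36
  J1 runs 2 units, time = 38
  J3 runs 1 units, time = 39
  J1 runs 2 units, time = 41
Finish times: [41, 34, 39, 24]
Average turnaround = 138/4 = 34.5

34.5


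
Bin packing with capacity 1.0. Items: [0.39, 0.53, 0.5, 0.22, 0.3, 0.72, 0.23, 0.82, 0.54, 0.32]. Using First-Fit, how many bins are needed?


Place items sequentially using First-Fit:
  Item 0.39 -> new Bin 1
  Item 0.53 -> Bin 1 (now 0.92)
  Item 0.5 -> new Bin 2
  Item 0.22 -> Bin 2 (now 0.72)
  Item 0.3 -> new Bin 3
  Item 0.72 -> new Bin 4
  Item 0.23 -> Bin 2 (now 0.95)
  Item 0.82 -> new Bin 5
  Item 0.54 -> Bin 3 (now 0.84)
  Item 0.32 -> new Bin 6
Total bins used = 6

6


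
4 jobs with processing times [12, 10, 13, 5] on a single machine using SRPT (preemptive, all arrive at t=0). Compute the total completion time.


Since all jobs arrive at t=0, SRPT equals SPT ordering.
SPT order: [5, 10, 12, 13]
Completion times:
  Job 1: p=5, C=5
  Job 2: p=10, C=15
  Job 3: p=12, C=27
  Job 4: p=13, C=40
Total completion time = 5 + 15 + 27 + 40 = 87

87


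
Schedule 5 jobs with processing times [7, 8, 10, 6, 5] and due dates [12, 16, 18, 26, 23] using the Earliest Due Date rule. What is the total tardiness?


Sort by due date (EDD order): [(7, 12), (8, 16), (10, 18), (5, 23), (6, 26)]
Compute completion times and tardiness:
  Job 1: p=7, d=12, C=7, tardiness=max(0,7-12)=0
  Job 2: p=8, d=16, C=15, tardiness=max(0,15-16)=0
  Job 3: p=10, d=18, C=25, tardiness=max(0,25-18)=7
  Job 4: p=5, d=23, C=30, tardiness=max(0,30-23)=7
  Job 5: p=6, d=26, C=36, tardiness=max(0,36-26)=10
Total tardiness = 24

24


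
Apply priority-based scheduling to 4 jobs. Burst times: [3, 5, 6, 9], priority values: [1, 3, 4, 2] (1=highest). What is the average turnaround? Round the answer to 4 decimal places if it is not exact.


Sort by priority (ascending = highest first):
Order: [(1, 3), (2, 9), (3, 5), (4, 6)]
Completion times:
  Priority 1, burst=3, C=3
  Priority 2, burst=9, C=12
  Priority 3, burst=5, C=17
  Priority 4, burst=6, C=23
Average turnaround = 55/4 = 13.75

13.75


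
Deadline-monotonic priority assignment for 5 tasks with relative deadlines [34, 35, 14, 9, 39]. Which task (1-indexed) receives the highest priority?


Sort tasks by relative deadline (ascending):
  Task 4: deadline = 9
  Task 3: deadline = 14
  Task 1: deadline = 34
  Task 2: deadline = 35
  Task 5: deadline = 39
Priority order (highest first): [4, 3, 1, 2, 5]
Highest priority task = 4

4


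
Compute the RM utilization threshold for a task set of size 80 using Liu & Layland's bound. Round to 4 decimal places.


Compute 2^(1/80) = 1.0087019838
Subtract 1: 1.0087019838 - 1 = 0.0087019838
Multiply by n: 80 * 0.0087019838 = 0.6961587040
Round to 4 dp: 0.6962

0.6962


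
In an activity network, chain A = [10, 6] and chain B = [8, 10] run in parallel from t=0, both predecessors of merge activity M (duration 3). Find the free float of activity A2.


ES(A2) = sum of predecessors on chain A = 10
EF(A2) = ES + duration = 10 + 6 = 16
Successor of A2 is M. ES(M) = max(sum(A), sum(B)) = max(16, 18) = 18
Free float = ES(successor) - EF(current) = 18 - 16 = 2

2


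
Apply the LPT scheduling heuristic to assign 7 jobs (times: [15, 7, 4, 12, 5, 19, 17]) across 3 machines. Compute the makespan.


Sort jobs in decreasing order (LPT): [19, 17, 15, 12, 7, 5, 4]
Assign each job to the least loaded machine:
  Machine 1: jobs [19, 5, 4], load = 28
  Machine 2: jobs [17, 7], load = 24
  Machine 3: jobs [15, 12], load = 27
Makespan = max load = 28

28


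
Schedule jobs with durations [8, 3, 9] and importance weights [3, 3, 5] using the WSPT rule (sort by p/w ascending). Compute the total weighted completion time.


Compute p/w ratios and sort ascending (WSPT): [(3, 3), (9, 5), (8, 3)]
Compute weighted completion times:
  Job (p=3,w=3): C=3, w*C=3*3=9
  Job (p=9,w=5): C=12, w*C=5*12=60
  Job (p=8,w=3): C=20, w*C=3*20=60
Total weighted completion time = 129

129


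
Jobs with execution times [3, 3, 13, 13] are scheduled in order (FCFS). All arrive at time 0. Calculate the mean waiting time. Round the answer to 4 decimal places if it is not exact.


FCFS order (as given): [3, 3, 13, 13]
Waiting times:
  Job 1: wait = 0
  Job 2: wait = 3
  Job 3: wait = 6
  Job 4: wait = 19
Sum of waiting times = 28
Average waiting time = 28/4 = 7.0

7.0


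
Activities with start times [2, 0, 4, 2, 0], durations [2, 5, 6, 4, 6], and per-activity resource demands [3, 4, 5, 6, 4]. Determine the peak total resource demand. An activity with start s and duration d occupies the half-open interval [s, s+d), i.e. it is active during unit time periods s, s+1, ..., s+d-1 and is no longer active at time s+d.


Each activity i is active on [start_i, start_i + duration_i).
Compute total resource usage per time slot:
  t=0: active resources = [4, 4], total = 8
  t=1: active resources = [4, 4], total = 8
  t=2: active resources = [3, 4, 6, 4], total = 17
  t=3: active resources = [3, 4, 6, 4], total = 17
  t=4: active resources = [4, 5, 6, 4], total = 19
  t=5: active resources = [5, 6, 4], total = 15
  t=6: active resources = [5], total = 5
  t=7: active resources = [5], total = 5
  t=8: active resources = [5], total = 5
  t=9: active resources = [5], total = 5
Peak resource demand = 19

19


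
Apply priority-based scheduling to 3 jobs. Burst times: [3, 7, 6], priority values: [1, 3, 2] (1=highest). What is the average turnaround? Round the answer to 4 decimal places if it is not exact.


Sort by priority (ascending = highest first):
Order: [(1, 3), (2, 6), (3, 7)]
Completion times:
  Priority 1, burst=3, C=3
  Priority 2, burst=6, C=9
  Priority 3, burst=7, C=16
Average turnaround = 28/3 = 9.3333

9.3333


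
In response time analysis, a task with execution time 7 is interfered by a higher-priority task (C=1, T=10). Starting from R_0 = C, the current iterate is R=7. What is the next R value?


R_next = C + ceil(R_prev / T_hp) * C_hp
ceil(7 / 10) = ceil(0.7) = 1
Interference = 1 * 1 = 1
R_next = 7 + 1 = 8

8


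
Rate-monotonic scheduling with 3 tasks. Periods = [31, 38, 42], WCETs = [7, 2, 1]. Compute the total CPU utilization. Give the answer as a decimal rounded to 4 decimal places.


Compute individual utilizations (exact fractions):
  Task 1: C/T = 7/31 (approx. 0.2258)
  Task 2: C/T = 2/38 = 1/19 (approx. 0.0526)
  Task 3: C/T = 1/42 (approx. 0.0238)
Total utilization U = 7/31 + 1/19 + 1/42 = 7477/24738
Rounded to 4 decimal places: U = 0.3022
RM (Liu & Layland) bound for 3 tasks = 0.779763; compare with U = 7477/24738 (approx. 0.302248)
U <= bound, so schedulable by RM sufficient condition.

0.3022


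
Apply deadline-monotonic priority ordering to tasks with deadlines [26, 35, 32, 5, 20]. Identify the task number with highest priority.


Sort tasks by relative deadline (ascending):
  Task 4: deadline = 5
  Task 5: deadline = 20
  Task 1: deadline = 26
  Task 3: deadline = 32
  Task 2: deadline = 35
Priority order (highest first): [4, 5, 1, 3, 2]
Highest priority task = 4

4


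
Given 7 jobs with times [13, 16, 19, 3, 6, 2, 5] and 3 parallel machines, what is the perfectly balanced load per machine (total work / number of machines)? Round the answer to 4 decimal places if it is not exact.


Total processing time = 13 + 16 + 19 + 3 + 6 + 2 + 5 = 64
Number of machines = 3
Ideal balanced load = 64 / 3 = 21.3333

21.3333


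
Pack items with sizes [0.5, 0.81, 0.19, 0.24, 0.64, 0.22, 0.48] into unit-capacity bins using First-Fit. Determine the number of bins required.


Place items sequentially using First-Fit:
  Item 0.5 -> new Bin 1
  Item 0.81 -> new Bin 2
  Item 0.19 -> Bin 1 (now 0.69)
  Item 0.24 -> Bin 1 (now 0.93)
  Item 0.64 -> new Bin 3
  Item 0.22 -> Bin 3 (now 0.86)
  Item 0.48 -> new Bin 4
Total bins used = 4

4


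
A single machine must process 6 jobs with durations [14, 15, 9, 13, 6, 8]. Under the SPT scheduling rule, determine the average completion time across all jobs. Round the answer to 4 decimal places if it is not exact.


Sort jobs by processing time (SPT order): [6, 8, 9, 13, 14, 15]
Compute completion times sequentially:
  Job 1: processing = 6, completes at 6
  Job 2: processing = 8, completes at 14
  Job 3: processing = 9, completes at 23
  Job 4: processing = 13, completes at 36
  Job 5: processing = 14, completes at 50
  Job 6: processing = 15, completes at 65
Sum of completion times = 194
Average completion time = 194/6 = 32.3333

32.3333


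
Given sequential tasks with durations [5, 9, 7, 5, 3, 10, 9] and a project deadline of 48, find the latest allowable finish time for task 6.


LF(activity 6) = deadline - sum of successor durations
Successors: activities 7 through 7 with durations [9]
Sum of successor durations = 9
LF = 48 - 9 = 39

39


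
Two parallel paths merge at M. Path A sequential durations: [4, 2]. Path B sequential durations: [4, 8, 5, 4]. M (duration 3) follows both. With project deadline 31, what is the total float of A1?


Forward pass: ES(A1) = sum of predecessors on chain A = 0
EF = ES + duration = 0 + 4 = 4
Backward pass: LF(M) = deadline = 31; LS(M) = 31 - 3 = 28
LF(A1) = LS(M) - sum(successors on chain A) = 28 - 2 = 26
LS = LF - duration = 26 - 4 = 22
Total float = LS - ES = 22 - 0 = 22

22


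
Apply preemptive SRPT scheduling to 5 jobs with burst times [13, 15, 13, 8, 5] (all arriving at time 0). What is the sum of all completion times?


Since all jobs arrive at t=0, SRPT equals SPT ordering.
SPT order: [5, 8, 13, 13, 15]
Completion times:
  Job 1: p=5, C=5
  Job 2: p=8, C=13
  Job 3: p=13, C=26
  Job 4: p=13, C=39
  Job 5: p=15, C=54
Total completion time = 5 + 13 + 26 + 39 + 54 = 137

137


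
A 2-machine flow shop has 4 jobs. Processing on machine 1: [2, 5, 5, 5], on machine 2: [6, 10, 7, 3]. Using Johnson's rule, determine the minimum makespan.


Apply Johnson's rule:
  Group 1 (a <= b): [(1, 2, 6), (2, 5, 10), (3, 5, 7)]
  Group 2 (a > b): [(4, 5, 3)]
Optimal job order: [1, 2, 3, 4]
Schedule:
  Job 1: M1 done at 2, M2 done at 8
  Job 2: M1 done at 7, M2 done at 18
  Job 3: M1 done at 12, M2 done at 25
  Job 4: M1 done at 17, M2 done at 28
Makespan = 28

28


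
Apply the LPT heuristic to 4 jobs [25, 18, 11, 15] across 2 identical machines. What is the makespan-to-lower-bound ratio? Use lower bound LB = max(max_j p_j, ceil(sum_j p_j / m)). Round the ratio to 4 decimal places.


LPT order: [25, 18, 15, 11]
Machine loads after assignment: [36, 33]
LPT makespan = 36
Lower bound = max(max_job, ceil(total/2)) = max(25, 35) = 35
Ratio = 36 / 35 = 1.0286

1.0286


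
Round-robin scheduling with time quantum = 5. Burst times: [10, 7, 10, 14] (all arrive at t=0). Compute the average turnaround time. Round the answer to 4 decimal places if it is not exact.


Time quantum = 5
Execution trace:
  J1 runs 5 units, time = 5
  J2 runs 5 units, time = 10
  J3 runs 5 units, time = 15
  J4 runs 5 units, time = 20
  J1 runs 5 units, time = 25
  J2 runs 2 units, time = 27
  J3 runs 5 units, time = 32
  J4 runs 5 units, time = 37
  J4 runs 4 units, time = 41
Finish times: [25, 27, 32, 41]
Average turnaround = 125/4 = 31.25

31.25


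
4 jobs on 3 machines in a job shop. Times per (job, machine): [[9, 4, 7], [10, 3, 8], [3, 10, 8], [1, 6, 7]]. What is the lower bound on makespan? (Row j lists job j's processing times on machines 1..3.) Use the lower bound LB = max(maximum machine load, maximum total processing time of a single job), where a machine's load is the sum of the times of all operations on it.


Machine loads:
  Machine 1: 9 + 10 + 3 + 1 = 23
  Machine 2: 4 + 3 + 10 + 6 = 23
  Machine 3: 7 + 8 + 8 + 7 = 30
Max machine load = 30
Job totals:
  Job 1: 20
  Job 2: 21
  Job 3: 21
  Job 4: 14
Max job total = 21
Lower bound = max(30, 21) = 30

30


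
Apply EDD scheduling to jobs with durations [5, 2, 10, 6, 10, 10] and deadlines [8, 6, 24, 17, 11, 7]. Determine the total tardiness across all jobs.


Sort by due date (EDD order): [(2, 6), (10, 7), (5, 8), (10, 11), (6, 17), (10, 24)]
Compute completion times and tardiness:
  Job 1: p=2, d=6, C=2, tardiness=max(0,2-6)=0
  Job 2: p=10, d=7, C=12, tardiness=max(0,12-7)=5
  Job 3: p=5, d=8, C=17, tardiness=max(0,17-8)=9
  Job 4: p=10, d=11, C=27, tardiness=max(0,27-11)=16
  Job 5: p=6, d=17, C=33, tardiness=max(0,33-17)=16
  Job 6: p=10, d=24, C=43, tardiness=max(0,43-24)=19
Total tardiness = 65

65


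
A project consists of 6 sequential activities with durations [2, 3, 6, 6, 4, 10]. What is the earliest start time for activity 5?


Activity 5 starts after activities 1 through 4 complete.
Predecessor durations: [2, 3, 6, 6]
ES = 2 + 3 + 6 + 6 = 17

17


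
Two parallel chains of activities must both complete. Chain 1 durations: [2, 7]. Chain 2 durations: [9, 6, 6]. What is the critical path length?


Path A total = 2 + 7 = 9
Path B total = 9 + 6 + 6 = 21
Critical path = longest path = max(9, 21) = 21

21


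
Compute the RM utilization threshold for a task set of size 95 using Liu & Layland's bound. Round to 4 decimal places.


Compute 2^(1/95) = 1.0073229689
Subtract 1: 1.0073229689 - 1 = 0.0073229689
Multiply by n: 95 * 0.0073229689 = 0.6956820455
Round to 4 dp: 0.6957

0.6957


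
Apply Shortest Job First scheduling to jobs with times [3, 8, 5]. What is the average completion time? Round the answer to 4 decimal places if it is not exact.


SJF order (ascending): [3, 5, 8]
Completion times:
  Job 1: burst=3, C=3
  Job 2: burst=5, C=8
  Job 3: burst=8, C=16
Average completion = 27/3 = 9.0

9.0


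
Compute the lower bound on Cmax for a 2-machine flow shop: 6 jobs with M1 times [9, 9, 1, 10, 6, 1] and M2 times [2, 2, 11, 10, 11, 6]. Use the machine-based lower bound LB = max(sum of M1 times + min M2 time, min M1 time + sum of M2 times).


LB1 = sum(M1 times) + min(M2 times) = 36 + 2 = 38
LB2 = min(M1 times) + sum(M2 times) = 1 + 42 = 43
Lower bound = max(LB1, LB2) = max(38, 43) = 43

43


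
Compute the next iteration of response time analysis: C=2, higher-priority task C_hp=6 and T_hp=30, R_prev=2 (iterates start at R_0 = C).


R_next = C + ceil(R_prev / T_hp) * C_hp
ceil(2 / 30) = ceil(0.0667) = 1
Interference = 1 * 6 = 6
R_next = 2 + 6 = 8

8


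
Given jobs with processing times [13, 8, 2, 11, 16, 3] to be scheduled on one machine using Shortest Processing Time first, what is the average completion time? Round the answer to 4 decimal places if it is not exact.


Sort jobs by processing time (SPT order): [2, 3, 8, 11, 13, 16]
Compute completion times sequentially:
  Job 1: processing = 2, completes at 2
  Job 2: processing = 3, completes at 5
  Job 3: processing = 8, completes at 13
  Job 4: processing = 11, completes at 24
  Job 5: processing = 13, completes at 37
  Job 6: processing = 16, completes at 53
Sum of completion times = 134
Average completion time = 134/6 = 22.3333

22.3333


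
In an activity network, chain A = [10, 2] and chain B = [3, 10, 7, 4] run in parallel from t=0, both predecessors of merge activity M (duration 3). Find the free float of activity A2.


ES(A2) = sum of predecessors on chain A = 10
EF(A2) = ES + duration = 10 + 2 = 12
Successor of A2 is M. ES(M) = max(sum(A), sum(B)) = max(12, 24) = 24
Free float = ES(successor) - EF(current) = 24 - 12 = 12

12


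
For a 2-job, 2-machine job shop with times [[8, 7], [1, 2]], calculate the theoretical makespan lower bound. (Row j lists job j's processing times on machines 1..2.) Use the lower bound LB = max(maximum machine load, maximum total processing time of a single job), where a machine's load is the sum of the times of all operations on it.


Machine loads:
  Machine 1: 8 + 1 = 9
  Machine 2: 7 + 2 = 9
Max machine load = 9
Job totals:
  Job 1: 15
  Job 2: 3
Max job total = 15
Lower bound = max(9, 15) = 15

15


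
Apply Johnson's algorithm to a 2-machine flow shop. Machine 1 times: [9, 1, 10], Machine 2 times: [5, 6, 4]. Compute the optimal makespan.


Apply Johnson's rule:
  Group 1 (a <= b): [(2, 1, 6)]
  Group 2 (a > b): [(1, 9, 5), (3, 10, 4)]
Optimal job order: [2, 1, 3]
Schedule:
  Job 2: M1 done at 1, M2 done at 7
  Job 1: M1 done at 10, M2 done at 15
  Job 3: M1 done at 20, M2 done at 24
Makespan = 24

24


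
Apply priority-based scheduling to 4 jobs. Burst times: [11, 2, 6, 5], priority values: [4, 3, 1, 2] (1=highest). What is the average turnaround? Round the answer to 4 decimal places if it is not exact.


Sort by priority (ascending = highest first):
Order: [(1, 6), (2, 5), (3, 2), (4, 11)]
Completion times:
  Priority 1, burst=6, C=6
  Priority 2, burst=5, C=11
  Priority 3, burst=2, C=13
  Priority 4, burst=11, C=24
Average turnaround = 54/4 = 13.5

13.5


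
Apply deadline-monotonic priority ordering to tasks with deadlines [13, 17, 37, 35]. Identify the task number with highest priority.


Sort tasks by relative deadline (ascending):
  Task 1: deadline = 13
  Task 2: deadline = 17
  Task 4: deadline = 35
  Task 3: deadline = 37
Priority order (highest first): [1, 2, 4, 3]
Highest priority task = 1

1


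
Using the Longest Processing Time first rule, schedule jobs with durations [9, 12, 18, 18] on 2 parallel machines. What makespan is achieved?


Sort jobs in decreasing order (LPT): [18, 18, 12, 9]
Assign each job to the least loaded machine:
  Machine 1: jobs [18, 12], load = 30
  Machine 2: jobs [18, 9], load = 27
Makespan = max load = 30

30


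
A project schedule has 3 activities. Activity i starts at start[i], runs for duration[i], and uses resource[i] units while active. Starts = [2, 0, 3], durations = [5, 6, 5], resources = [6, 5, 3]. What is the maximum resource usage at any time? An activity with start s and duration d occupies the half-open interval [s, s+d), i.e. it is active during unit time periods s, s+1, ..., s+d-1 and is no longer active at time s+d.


Each activity i is active on [start_i, start_i + duration_i).
Compute total resource usage per time slot:
  t=0: active resources = [5], total = 5
  t=1: active resources = [5], total = 5
  t=2: active resources = [6, 5], total = 11
  t=3: active resources = [6, 5, 3], total = 14
  t=4: active resources = [6, 5, 3], total = 14
  t=5: active resources = [6, 5, 3], total = 14
  t=6: active resources = [6, 3], total = 9
  t=7: active resources = [3], total = 3
Peak resource demand = 14

14


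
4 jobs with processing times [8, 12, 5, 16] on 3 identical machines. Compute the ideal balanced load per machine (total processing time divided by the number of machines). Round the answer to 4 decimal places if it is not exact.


Total processing time = 8 + 12 + 5 + 16 = 41
Number of machines = 3
Ideal balanced load = 41 / 3 = 13.6667

13.6667


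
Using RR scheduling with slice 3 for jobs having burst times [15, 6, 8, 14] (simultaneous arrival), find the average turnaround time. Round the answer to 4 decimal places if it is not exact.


Time quantum = 3
Execution trace:
  J1 runs 3 units, time = 3
  J2 runs 3 units, time = 6
  J3 runs 3 units, time = 9
  J4 runs 3 units, time = 12
  J1 runs 3 units, time = 15
  J2 runs 3 units, time = 18
  J3 runs 3 units, time = 21
  J4 runs 3 units, time = 24
  J1 runs 3 units, time = 27
  J3 runs 2 units, time = 29
  J4 runs 3 units, time = 32
  J1 runs 3 units, time = 35
  J4 runs 3 units, time = 38
  J1 runs 3 units, time = 41
  J4 runs 2 units, time = 43
Finish times: [41, 18, 29, 43]
Average turnaround = 131/4 = 32.75

32.75


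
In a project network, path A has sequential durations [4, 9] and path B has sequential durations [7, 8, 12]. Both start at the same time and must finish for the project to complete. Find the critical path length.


Path A total = 4 + 9 = 13
Path B total = 7 + 8 + 12 = 27
Critical path = longest path = max(13, 27) = 27

27
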